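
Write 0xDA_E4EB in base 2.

0b110110101110010011101011

Expand each hex digit to 4 bits: D=1101 A=1010 E=1110 4=0100 E=1110 B=1011.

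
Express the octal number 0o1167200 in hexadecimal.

Each octal digit is 3 bits: 1=001 1=001 6=110 7=111 2=010 0=000 0=000.
Group the bits into nibbles: 0100 1110 1110 1000 0000 → 4EE80.

0x4EE80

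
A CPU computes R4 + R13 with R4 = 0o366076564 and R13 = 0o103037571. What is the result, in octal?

Add column by column in base 8, right to left:
  4+1 = 5
  6+7 = 5 carry 1
  5+5+1 = 3 carry 1
  6+7+1 = 6 carry 1
  7+3+1 = 3 carry 1
  0+0+1 = 1
  6+3 = 1 carry 1
  6+0+1 = 7
  3+1 = 4

0o471136355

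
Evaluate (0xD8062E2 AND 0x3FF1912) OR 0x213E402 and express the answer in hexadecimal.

0x393E402

0xD8062E2 AND 0x3FF1912 = 0x1800002.
Then OR with 0x213E402.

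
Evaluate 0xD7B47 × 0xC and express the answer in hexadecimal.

0xA1C754

Multiply each base-16 digit by 12, carrying:
  7×12 = 84 → write 4 carry 5
  4×12+5 = 53 → write 5 carry 3
  B×12+3 = 135 → write 7 carry 8
  7×12+8 = 92 → write C carry 5
  D×12+5 = 161 → write 1 carry 10
  remaining carry: A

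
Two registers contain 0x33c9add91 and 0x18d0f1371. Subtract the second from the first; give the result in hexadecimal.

0x1af8bca20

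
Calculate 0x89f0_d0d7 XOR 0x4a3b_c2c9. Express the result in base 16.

0xc3cb121e

XOR each hex digit independently (no carries):
  8^4=c, 9^a=3, f^3=c, 0^b=b, d^c=1, 0^2=2, d^c=1, 7^9=e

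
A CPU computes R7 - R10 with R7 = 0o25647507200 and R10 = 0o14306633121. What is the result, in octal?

0o11340654057

Subtract column by column in base 8:
  0-1 → 7 (borrow)
  0-2-1 → 5 (borrow)
  2-1-1 → 0
  7-3 → 4
  0-3 → 5 (borrow)
  5-6-1 → 6 (borrow)
  7-6-1 → 0
  4-0 → 4
  6-3 → 3
  5-4 → 1
  2-1 → 1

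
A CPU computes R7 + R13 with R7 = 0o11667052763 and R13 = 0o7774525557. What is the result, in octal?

0o21663600542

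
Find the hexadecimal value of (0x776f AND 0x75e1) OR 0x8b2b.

0x776f AND 0x75e1 = 0x7561.
Then OR with 0x8b2b.

0xff6b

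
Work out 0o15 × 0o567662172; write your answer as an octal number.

Multiply each base-8 digit by 13, carrying:
  2×13 = 26 → write 2 carry 3
  7×13+3 = 94 → write 6 carry 11
  1×13+11 = 24 → write 0 carry 3
  2×13+3 = 29 → write 5 carry 3
  6×13+3 = 81 → write 1 carry 10
  6×13+10 = 88 → write 0 carry 11
  7×13+11 = 102 → write 6 carry 12
  6×13+12 = 90 → write 2 carry 11
  5×13+11 = 76 → write 4 carry 9
  remaining carry: 11

0o11426015062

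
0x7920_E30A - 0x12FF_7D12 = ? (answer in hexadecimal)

0x662165F8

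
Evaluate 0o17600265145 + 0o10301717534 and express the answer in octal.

Add column by column in base 8, right to left:
  5+4 = 1 carry 1
  4+3+1 = 0 carry 1
  1+5+1 = 7
  5+7 = 4 carry 1
  6+1+1 = 0 carry 1
  2+7+1 = 2 carry 1
  0+1+1 = 2
  0+0 = 0
  6+3 = 1 carry 1
  7+0+1 = 0 carry 1
  1+1+1 = 3

0o30102204701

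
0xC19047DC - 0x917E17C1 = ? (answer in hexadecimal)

0x3012301B

Subtract column by column in base 16:
  C-1 → B
  D-C → 1
  7-7 → 0
  4-1 → 3
  0-E → 2 (borrow)
  9-7-1 → 1
  1-1 → 0
  C-9 → 3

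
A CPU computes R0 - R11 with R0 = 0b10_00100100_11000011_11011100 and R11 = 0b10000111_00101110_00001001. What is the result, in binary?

Subtract column by column in base 2:
  0-1 → 1 (borrow)
  0-0-1 → 1 (borrow)
  1-0-1 → 0
  1-1 → 0
  1-0 → 1
  0-0 → 0
  1-0 → 1
  1-0 → 1
  1-0 → 1
  1-1 → 0
  0-1 → 1 (borrow)
  0-1-1 → 0 (borrow)
  0-0-1 → 1 (borrow)
  0-1-1 → 0 (borrow)
  1-0-1 → 0
  1-0 → 1
  0-1 → 1 (borrow)
  0-1-1 → 0 (borrow)
  1-1-1 → 1 (borrow)
  0-0-1 → 1 (borrow)
  0-0-1 → 1 (borrow)
  1-0-1 → 0
  0-0 → 0
  0-1 → 1 (borrow)
  0-0-1 → 1 (borrow)
  1-0-1 → 0

0b1100111011001010111010011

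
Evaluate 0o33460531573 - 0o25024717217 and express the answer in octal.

Subtract column by column in base 8:
  3-7 → 4 (borrow)
  7-1-1 → 5
  5-2 → 3
  1-7 → 2 (borrow)
  3-1-1 → 1
  5-7 → 6 (borrow)
  0-4-1 → 3 (borrow)
  6-2-1 → 3
  4-0 → 4
  3-5 → 6 (borrow)
  3-2-1 → 0

0o6433612354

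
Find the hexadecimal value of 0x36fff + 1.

0x37000

The trailing 3 digits are F (max in base 16), so adding 1 cascades: they roll to 0 and the next digit up increments.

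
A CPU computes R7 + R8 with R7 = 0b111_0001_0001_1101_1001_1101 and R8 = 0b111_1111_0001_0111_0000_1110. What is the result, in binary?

0b111100000011010010101011

Add column by column in base 2, right to left:
  1+0 = 1
  0+1 = 1
  1+1 = 0 carry 1
  1+1+1 = 1 carry 1
  1+0+1 = 0 carry 1
  0+0+1 = 1
  0+0 = 0
  1+0 = 1
  1+1 = 0 carry 1
  0+1+1 = 0 carry 1
  1+1+1 = 1 carry 1
  1+0+1 = 0 carry 1
  1+1+1 = 1 carry 1
  0+0+1 = 1
  0+0 = 0
  0+0 = 0
  1+1 = 0 carry 1
  0+1+1 = 0 carry 1
  0+1+1 = 0 carry 1
  0+1+1 = 0 carry 1
  1+1+1 = 1 carry 1
  1+1+1 = 1 carry 1
  1+1+1 = 1 carry 1
  final carry 1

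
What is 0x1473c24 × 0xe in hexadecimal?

Multiply each base-16 digit by 14, carrying:
  4×14 = 56 → write 8 carry 3
  2×14+3 = 31 → write f carry 1
  c×14+1 = 169 → write 9 carry 10
  3×14+10 = 52 → write 4 carry 3
  7×14+3 = 101 → write 5 carry 6
  4×14+6 = 62 → write e carry 3
  1×14+3 = 17 → write 1 carry 1
  remaining carry: 1

0x11e549f8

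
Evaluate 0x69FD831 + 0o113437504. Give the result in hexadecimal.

0x7CE1775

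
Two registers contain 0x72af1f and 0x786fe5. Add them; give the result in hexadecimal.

0xeb1f04

Add column by column in base 16, right to left:
  f+5 = 4 carry 1
  1+e+1 = 0 carry 1
  f+f+1 = f carry 1
  a+6+1 = 1 carry 1
  2+8+1 = b
  7+7 = e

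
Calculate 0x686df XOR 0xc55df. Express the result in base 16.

0xad300

XOR each hex digit independently (no carries):
  6^c=a, 8^5=d, 6^5=3, d^d=0, f^f=0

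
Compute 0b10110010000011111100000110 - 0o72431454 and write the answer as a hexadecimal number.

0b10110010000011111100000110 = 0x2C83F06 in hexadecimal.
0o72431454 = 0xEA332C in hexadecimal.
Subtract column by column in base 16:
  6-C → A (borrow)
  0-2-1 → D (borrow)
  F-3-1 → B
  3-3 → 0
  8-A → E (borrow)
  C-E-1 → D (borrow)
  2-0-1 → 1

0x1DE0BDA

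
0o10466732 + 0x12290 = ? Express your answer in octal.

0x12290 = 0o221220 in octal.
Add column by column in base 8, right to left:
  2+0 = 2
  3+2 = 5
  7+2 = 1 carry 1
  6+1+1 = 0 carry 1
  6+2+1 = 1 carry 1
  4+2+1 = 7
  0+0 = 0
  1+0 = 1

0o10710152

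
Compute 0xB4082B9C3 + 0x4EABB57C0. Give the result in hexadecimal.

Add column by column in base 16, right to left:
  3+0 = 3
  C+C = 8 carry 1
  9+7+1 = 1 carry 1
  B+5+1 = 1 carry 1
  2+B+1 = E
  8+B = 3 carry 1
  0+A+1 = B
  4+E = 2 carry 1
  B+4+1 = 0 carry 1
  final carry 1

0x102B3E1183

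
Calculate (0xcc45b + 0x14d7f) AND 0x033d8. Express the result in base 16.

0x11d8

Add column by column in base 16, right to left:
  b+f = a carry 1
  5+7+1 = d
  4+d = 1 carry 1
  c+4+1 = 1 carry 1
  c+1+1 = e
Sum = 0xe11da; now AND with 0x033d8:
  e&0=0, 1&3=1, 1&3=1, d&d=d, a&8=8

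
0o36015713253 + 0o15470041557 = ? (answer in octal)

Add column by column in base 8, right to left:
  3+7 = 2 carry 1
  5+5+1 = 3 carry 1
  2+5+1 = 0 carry 1
  3+1+1 = 5
  1+4 = 5
  7+0 = 7
  5+0 = 5
  1+7 = 0 carry 1
  0+4+1 = 5
  6+5 = 3 carry 1
  3+1+1 = 5

0o53505755032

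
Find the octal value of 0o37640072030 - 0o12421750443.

0o25216121365

Subtract column by column in base 8:
  0-3 → 5 (borrow)
  3-4-1 → 6 (borrow)
  0-4-1 → 3 (borrow)
  2-0-1 → 1
  7-5 → 2
  0-7 → 1 (borrow)
  0-1-1 → 6 (borrow)
  4-2-1 → 1
  6-4 → 2
  7-2 → 5
  3-1 → 2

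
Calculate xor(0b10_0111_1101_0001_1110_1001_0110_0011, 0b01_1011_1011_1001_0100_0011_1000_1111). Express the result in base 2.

0b111100011010001010101011101100

XOR bit by bit (1 where the bits differ):
  100111110100011110100101100011
^ 011011101110010100001110001111
= 111100011010001010101011101100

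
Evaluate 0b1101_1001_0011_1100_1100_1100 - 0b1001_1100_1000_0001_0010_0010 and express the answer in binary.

0b1111001011101110101010

Subtract column by column in base 2:
  0-0 → 0
  0-1 → 1 (borrow)
  1-0-1 → 0
  1-0 → 1
  0-0 → 0
  0-1 → 1 (borrow)
  1-0-1 → 0
  1-0 → 1
  0-1 → 1 (borrow)
  0-0-1 → 1 (borrow)
  1-0-1 → 0
  1-0 → 1
  1-0 → 1
  1-0 → 1
  0-0 → 0
  0-1 → 1 (borrow)
  1-0-1 → 0
  0-0 → 0
  0-1 → 1 (borrow)
  1-1-1 → 1 (borrow)
  1-1-1 → 1 (borrow)
  0-0-1 → 1 (borrow)
  1-0-1 → 0
  1-1 → 0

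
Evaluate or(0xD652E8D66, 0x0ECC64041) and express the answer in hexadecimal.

0xDEDEECD67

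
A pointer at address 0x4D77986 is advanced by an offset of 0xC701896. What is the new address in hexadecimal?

0x1147921C

Add column by column in base 16, right to left:
  6+6 = C
  8+9 = 1 carry 1
  9+8+1 = 2 carry 1
  7+1+1 = 9
  7+0 = 7
  D+7 = 4 carry 1
  4+C+1 = 1 carry 1
  final carry 1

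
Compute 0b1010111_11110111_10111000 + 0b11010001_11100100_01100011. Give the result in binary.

Add column by column in base 2, right to left:
  0+1 = 1
  0+1 = 1
  0+0 = 0
  1+0 = 1
  1+0 = 1
  1+1 = 0 carry 1
  0+1+1 = 0 carry 1
  1+0+1 = 0 carry 1
  1+0+1 = 0 carry 1
  1+0+1 = 0 carry 1
  1+1+1 = 1 carry 1
  0+0+1 = 1
  1+0 = 1
  1+1 = 0 carry 1
  1+1+1 = 1 carry 1
  1+1+1 = 1 carry 1
  1+1+1 = 1 carry 1
  1+0+1 = 0 carry 1
  1+0+1 = 0 carry 1
  0+0+1 = 1
  1+1 = 0 carry 1
  0+0+1 = 1
  1+1 = 0 carry 1
  0+1+1 = 0 carry 1
  final carry 1

0b1001010011101110000011011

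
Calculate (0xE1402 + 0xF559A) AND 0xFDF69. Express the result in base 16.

0xD4908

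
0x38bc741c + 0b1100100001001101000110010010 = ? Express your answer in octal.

0x38bc741c = 0o7057072034 in octal.
0b1100100001001101000110010010 = 0o1441150622 in octal.
Add column by column in base 8, right to left:
  4+2 = 6
  3+2 = 5
  0+6 = 6
  2+0 = 2
  7+5 = 4 carry 1
  0+1+1 = 2
  7+1 = 0 carry 1
  5+4+1 = 2 carry 1
  0+4+1 = 5
  7+1 = 0 carry 1
  final carry 1

0o10520242656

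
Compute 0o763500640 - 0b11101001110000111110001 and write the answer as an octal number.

0o726317657

0b11101001110000111110001 = 0o35160761 in octal.
Subtract column by column in base 8:
  0-1 → 7 (borrow)
  4-6-1 → 5 (borrow)
  6-7-1 → 6 (borrow)
  0-0-1 → 7 (borrow)
  0-6-1 → 1 (borrow)
  5-1-1 → 3
  3-5 → 6 (borrow)
  6-3-1 → 2
  7-0 → 7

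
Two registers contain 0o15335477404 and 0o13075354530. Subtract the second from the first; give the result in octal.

Subtract column by column in base 8:
  4-0 → 4
  0-3 → 5 (borrow)
  4-5-1 → 6 (borrow)
  7-4-1 → 2
  7-5 → 2
  4-3 → 1
  5-5 → 0
  3-7 → 4 (borrow)
  3-0-1 → 2
  5-3 → 2
  1-1 → 0

0o2240122654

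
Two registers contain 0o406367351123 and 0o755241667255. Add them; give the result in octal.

Add column by column in base 8, right to left:
  3+5 = 0 carry 1
  2+5+1 = 0 carry 1
  1+2+1 = 4
  1+7 = 0 carry 1
  5+6+1 = 4 carry 1
  3+6+1 = 2 carry 1
  7+1+1 = 1 carry 1
  6+4+1 = 3 carry 1
  3+2+1 = 6
  6+5 = 3 carry 1
  0+5+1 = 6
  4+7 = 3 carry 1
  final carry 1

0o1363631240400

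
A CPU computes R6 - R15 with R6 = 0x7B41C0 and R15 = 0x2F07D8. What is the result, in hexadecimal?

0x4C39E8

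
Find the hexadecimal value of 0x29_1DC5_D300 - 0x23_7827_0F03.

Subtract column by column in base 16:
  0-3 → D (borrow)
  0-0-1 → F (borrow)
  3-F-1 → 3 (borrow)
  D-0-1 → C
  5-7 → E (borrow)
  C-2-1 → 9
  D-8 → 5
  1-7 → A (borrow)
  9-3-1 → 5
  2-2 → 0

0x5A59EC3FD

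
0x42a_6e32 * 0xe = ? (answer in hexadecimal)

0x3a5206bc

Multiply each base-16 digit by 14, carrying:
  2×14 = 28 → write c carry 1
  3×14+1 = 43 → write b carry 2
  e×14+2 = 198 → write 6 carry 12
  6×14+12 = 96 → write 0 carry 6
  a×14+6 = 146 → write 2 carry 9
  2×14+9 = 37 → write 5 carry 2
  4×14+2 = 58 → write a carry 3
  remaining carry: 3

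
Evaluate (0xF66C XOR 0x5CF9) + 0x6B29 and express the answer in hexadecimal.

0x115BE

First 0xF66C XOR 0x5CF9 = 0xAA95.
Add column by column in base 16, right to left:
  5+9 = E
  9+2 = B
  A+B = 5 carry 1
  A+6+1 = 1 carry 1
  final carry 1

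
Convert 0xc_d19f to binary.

Expand each hex digit to 4 bits: c=1100 d=1101 1=0001 9=1001 f=1111.

0b11001101000110011111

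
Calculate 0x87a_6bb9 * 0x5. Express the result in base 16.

0x2a641a9d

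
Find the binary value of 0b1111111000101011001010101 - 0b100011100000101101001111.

0b1011011100100101100000110

Subtract column by column in base 2:
  1-1 → 0
  0-1 → 1 (borrow)
  1-1-1 → 1 (borrow)
  0-1-1 → 0 (borrow)
  1-0-1 → 0
  0-0 → 0
  1-1 → 0
  0-0 → 0
  0-1 → 1 (borrow)
  1-1-1 → 1 (borrow)
  1-0-1 → 0
  0-1 → 1 (borrow)
  1-0-1 → 0
  0-0 → 0
  1-0 → 1
  0-0 → 0
  0-0 → 0
  0-1 → 1 (borrow)
  1-1-1 → 1 (borrow)
  1-1-1 → 1 (borrow)
  1-0-1 → 0
  1-0 → 1
  1-0 → 1
  1-1 → 0
  1-0 → 1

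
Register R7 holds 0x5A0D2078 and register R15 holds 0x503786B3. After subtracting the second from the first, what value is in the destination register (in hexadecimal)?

Subtract column by column in base 16:
  8-3 → 5
  7-B → C (borrow)
  0-6-1 → 9 (borrow)
  2-8-1 → 9 (borrow)
  D-7-1 → 5
  0-3 → D (borrow)
  A-0-1 → 9
  5-5 → 0

0x9D599C5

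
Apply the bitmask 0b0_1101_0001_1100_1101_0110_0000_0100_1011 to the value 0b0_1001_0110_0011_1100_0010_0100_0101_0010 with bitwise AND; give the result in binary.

0b010010000000011000010000001000010

AND bit by bit (1 only where both bits are 1):
  010010110001111000010010001010010
& 011010001110011010110000001001011
= 010010000000011000010000001000010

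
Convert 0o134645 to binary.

0b1011100110100101

Each octal digit is 3 bits: 1=001 3=011 4=100 6=110 4=100 5=101.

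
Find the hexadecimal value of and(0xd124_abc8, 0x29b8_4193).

0x01200180

AND each hex digit independently (no carries):
  d&2=0, 1&9=1, 2&b=2, 4&8=0, a&4=0, b&1=1, c&9=8, 8&3=0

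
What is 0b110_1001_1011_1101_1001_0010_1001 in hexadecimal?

0x69bd929

Group the bits into nibbles: 0110 1001 1011 1101 1001 0010 1001 → 69bd929.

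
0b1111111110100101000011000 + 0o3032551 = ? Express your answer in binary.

0o3032551 = 0b11000011010101101001 in binary.
Add column by column in base 2, right to left:
  0+1 = 1
  0+0 = 0
  0+0 = 0
  1+1 = 0 carry 1
  1+0+1 = 0 carry 1
  0+1+1 = 0 carry 1
  0+1+1 = 0 carry 1
  0+0+1 = 1
  0+1 = 1
  1+0 = 1
  0+1 = 1
  1+0 = 1
  0+1 = 1
  0+1 = 1
  1+0 = 1
  0+0 = 0
  1+0 = 1
  1+0 = 1
  1+1 = 0 carry 1
  1+1+1 = 1 carry 1
  1+0+1 = 0 carry 1
  1+0+1 = 0 carry 1
  1+0+1 = 0 carry 1
  1+0+1 = 0 carry 1
  1+0+1 = 0 carry 1
  final carry 1

0b10000010110111111110000001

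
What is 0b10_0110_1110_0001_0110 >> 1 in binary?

Right shift by 1: drop the 1 least-significant bit.

0b10011011100001011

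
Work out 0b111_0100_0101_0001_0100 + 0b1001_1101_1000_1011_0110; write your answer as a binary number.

Add column by column in base 2, right to left:
  0+0 = 0
  0+1 = 1
  1+1 = 0 carry 1
  0+0+1 = 1
  1+1 = 0 carry 1
  0+1+1 = 0 carry 1
  0+0+1 = 1
  0+1 = 1
  1+0 = 1
  0+0 = 0
  1+0 = 1
  0+1 = 1
  0+1 = 1
  0+0 = 0
  1+1 = 0 carry 1
  0+1+1 = 0 carry 1
  1+1+1 = 1 carry 1
  1+0+1 = 0 carry 1
  1+0+1 = 0 carry 1
  0+1+1 = 0 carry 1
  final carry 1

0b100010001110111001010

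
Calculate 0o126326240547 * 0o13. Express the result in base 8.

Multiply each base-8 digit by 11, carrying:
  7×11 = 77 → write 5 carry 9
  4×11+9 = 53 → write 5 carry 6
  5×11+6 = 61 → write 5 carry 7
  0×11+7 = 7 → write 7
  4×11 = 44 → write 4 carry 5
  2×11+5 = 27 → write 3 carry 3
  6×11+3 = 69 → write 5 carry 8
  2×11+8 = 30 → write 6 carry 3
  3×11+3 = 36 → write 4 carry 4
  6×11+4 = 70 → write 6 carry 8
  2×11+8 = 30 → write 6 carry 3
  1×11+3 = 14 → write 6 carry 1
  remaining carry: 1

0o1666465347555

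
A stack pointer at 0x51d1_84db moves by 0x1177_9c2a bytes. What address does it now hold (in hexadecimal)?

Add column by column in base 16, right to left:
  b+a = 5 carry 1
  d+2+1 = 0 carry 1
  4+c+1 = 1 carry 1
  8+9+1 = 2 carry 1
  1+7+1 = 9
  d+7 = 4 carry 1
  1+1+1 = 3
  5+1 = 6

0x63492105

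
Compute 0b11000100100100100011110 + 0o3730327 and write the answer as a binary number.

0b11100011111100111110101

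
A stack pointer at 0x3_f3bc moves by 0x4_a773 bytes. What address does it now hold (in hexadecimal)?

Add column by column in base 16, right to left:
  c+3 = f
  b+7 = 2 carry 1
  3+7+1 = b
  f+a = 9 carry 1
  3+4+1 = 8

0x89b2f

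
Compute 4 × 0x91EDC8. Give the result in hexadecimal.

Multiply each base-16 digit by 4, carrying:
  8×4 = 32 → write 0 carry 2
  C×4+2 = 50 → write 2 carry 3
  D×4+3 = 55 → write 7 carry 3
  E×4+3 = 59 → write B carry 3
  1×4+3 = 7 → write 7
  9×4 = 36 → write 4 carry 2
  remaining carry: 2

0x247B720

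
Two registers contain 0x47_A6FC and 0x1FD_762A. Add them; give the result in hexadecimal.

Add column by column in base 16, right to left:
  C+A = 6 carry 1
  F+2+1 = 2 carry 1
  6+6+1 = D
  A+7 = 1 carry 1
  7+D+1 = 5 carry 1
  4+F+1 = 4 carry 1
  0+1+1 = 2

0x2451D26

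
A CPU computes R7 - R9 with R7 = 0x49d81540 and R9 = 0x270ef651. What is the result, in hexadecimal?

Subtract column by column in base 16:
  0-1 → f (borrow)
  4-5-1 → e (borrow)
  5-6-1 → e (borrow)
  1-f-1 → 1 (borrow)
  8-e-1 → 9 (borrow)
  d-0-1 → c
  9-7 → 2
  4-2 → 2

0x22c91eef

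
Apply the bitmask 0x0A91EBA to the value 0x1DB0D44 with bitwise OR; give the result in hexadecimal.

OR each hex digit independently (no carries):
  1|0=1, D|A=F, B|9=B, 0|1=1, D|E=F, 4|B=F, 4|A=E

0x1FB1FFE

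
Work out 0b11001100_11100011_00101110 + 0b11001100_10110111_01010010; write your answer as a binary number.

0b1100110011001101010000000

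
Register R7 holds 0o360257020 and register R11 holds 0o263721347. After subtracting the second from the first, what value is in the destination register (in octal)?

0o74335451

Subtract column by column in base 8:
  0-7 → 1 (borrow)
  2-4-1 → 5 (borrow)
  0-3-1 → 4 (borrow)
  7-1-1 → 5
  5-2 → 3
  2-7 → 3 (borrow)
  0-3-1 → 4 (borrow)
  6-6-1 → 7 (borrow)
  3-2-1 → 0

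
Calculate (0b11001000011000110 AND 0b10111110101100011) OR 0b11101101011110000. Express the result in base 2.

0b11101101011110010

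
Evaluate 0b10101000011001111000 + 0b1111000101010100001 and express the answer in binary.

0b100100001000100011001

Add column by column in base 2, right to left:
  0+1 = 1
  0+0 = 0
  0+0 = 0
  1+0 = 1
  1+0 = 1
  1+1 = 0 carry 1
  1+0+1 = 0 carry 1
  0+1+1 = 0 carry 1
  0+0+1 = 1
  1+1 = 0 carry 1
  1+0+1 = 0 carry 1
  0+1+1 = 0 carry 1
  0+0+1 = 1
  0+0 = 0
  0+0 = 0
  1+1 = 0 carry 1
  0+1+1 = 0 carry 1
  1+1+1 = 1 carry 1
  0+1+1 = 0 carry 1
  1+0+1 = 0 carry 1
  final carry 1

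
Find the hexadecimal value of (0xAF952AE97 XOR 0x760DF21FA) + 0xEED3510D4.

First 0xAF952AE97 XOR 0x760DF21FA = 0xD998D8F6D.
Add column by column in base 16, right to left:
  D+4 = 1 carry 1
  6+D+1 = 4 carry 1
  F+0+1 = 0 carry 1
  8+1+1 = A
  D+5 = 2 carry 1
  8+3+1 = C
  9+D = 6 carry 1
  9+E+1 = 8 carry 1
  D+E+1 = C carry 1
  final carry 1

0x1C86C2A041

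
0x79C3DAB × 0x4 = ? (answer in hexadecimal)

Multiply each base-16 digit by 4, carrying:
  B×4 = 44 → write C carry 2
  A×4+2 = 42 → write A carry 2
  D×4+2 = 54 → write 6 carry 3
  3×4+3 = 15 → write F
  C×4 = 48 → write 0 carry 3
  9×4+3 = 39 → write 7 carry 2
  7×4+2 = 30 → write E carry 1
  remaining carry: 1

0x1E70F6AC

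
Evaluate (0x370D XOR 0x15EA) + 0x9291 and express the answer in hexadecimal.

First 0x370D XOR 0x15EA = 0x22E7.
Add column by column in base 16, right to left:
  7+1 = 8
  E+9 = 7 carry 1
  2+2+1 = 5
  2+9 = B

0xB578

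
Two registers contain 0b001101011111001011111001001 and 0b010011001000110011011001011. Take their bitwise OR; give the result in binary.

0b011111011111111011111001011

OR bit by bit (1 where either bit is 1):
  001101011111001011111001001
| 010011001000110011011001011
= 011111011111111011111001011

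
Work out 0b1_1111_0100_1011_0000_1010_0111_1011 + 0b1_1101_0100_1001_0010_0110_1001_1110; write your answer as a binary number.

0b111100100101000011000100011001

Add column by column in base 2, right to left:
  1+0 = 1
  1+1 = 0 carry 1
  0+1+1 = 0 carry 1
  1+1+1 = 1 carry 1
  1+1+1 = 1 carry 1
  1+0+1 = 0 carry 1
  1+0+1 = 0 carry 1
  0+1+1 = 0 carry 1
  0+0+1 = 1
  1+1 = 0 carry 1
  0+1+1 = 0 carry 1
  1+0+1 = 0 carry 1
  0+0+1 = 1
  0+1 = 1
  0+0 = 0
  0+0 = 0
  1+1 = 0 carry 1
  1+0+1 = 0 carry 1
  0+0+1 = 1
  1+1 = 0 carry 1
  0+0+1 = 1
  0+0 = 0
  1+1 = 0 carry 1
  0+0+1 = 1
  1+1 = 0 carry 1
  1+0+1 = 0 carry 1
  1+1+1 = 1 carry 1
  1+1+1 = 1 carry 1
  1+1+1 = 1 carry 1
  final carry 1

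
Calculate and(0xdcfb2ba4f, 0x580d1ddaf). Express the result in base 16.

AND each hex digit independently (no carries):
  d&5=5, c&8=8, f&0=0, b&d=9, 2&1=0, b&d=9, a&d=8, 4&a=0, f&f=f

0x58090980f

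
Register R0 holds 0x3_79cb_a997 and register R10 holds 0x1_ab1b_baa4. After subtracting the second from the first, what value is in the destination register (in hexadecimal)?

0x1ceafeef3

Subtract column by column in base 16:
  7-4 → 3
  9-a → f (borrow)
  9-a-1 → e (borrow)
  a-b-1 → e (borrow)
  b-b-1 → f (borrow)
  c-1-1 → a
  9-b → e (borrow)
  7-a-1 → c (borrow)
  3-1-1 → 1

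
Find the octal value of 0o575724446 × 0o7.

Multiply each base-8 digit by 7, carrying:
  6×7 = 42 → write 2 carry 5
  4×7+5 = 33 → write 1 carry 4
  4×7+4 = 32 → write 0 carry 4
  4×7+4 = 32 → write 0 carry 4
  2×7+4 = 18 → write 2 carry 2
  7×7+2 = 51 → write 3 carry 6
  5×7+6 = 41 → write 1 carry 5
  7×7+5 = 54 → write 6 carry 6
  5×7+6 = 41 → write 1 carry 5
  remaining carry: 5

0o5161320012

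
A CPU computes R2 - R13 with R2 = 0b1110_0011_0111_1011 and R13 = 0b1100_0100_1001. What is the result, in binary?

0b1101011100110010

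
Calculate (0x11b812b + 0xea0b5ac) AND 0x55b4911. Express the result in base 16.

Add column by column in base 16, right to left:
  b+c = 7 carry 1
  2+a+1 = d
  1+5 = 6
  8+b = 3 carry 1
  b+0+1 = c
  1+a = b
  1+e = f
Sum = 0xfbc36d7; now AND with 0x55b4911:
  f&5=5, b&5=1, c&b=8, 3&4=0, 6&9=0, d&1=1, 7&1=1

0x5180011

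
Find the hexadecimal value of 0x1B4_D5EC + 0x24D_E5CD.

Add column by column in base 16, right to left:
  C+D = 9 carry 1
  E+C+1 = B carry 1
  5+5+1 = B
  D+E = B carry 1
  4+D+1 = 2 carry 1
  B+4+1 = 0 carry 1
  1+2+1 = 4

0x402BBB9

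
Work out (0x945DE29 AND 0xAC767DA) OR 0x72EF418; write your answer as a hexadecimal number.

0xF6FF618

0x945DE29 AND 0xAC767DA = 0x8454608.
Then OR with 0x72EF418.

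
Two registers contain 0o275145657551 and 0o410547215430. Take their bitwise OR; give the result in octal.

0o675547657571

OR each oct digit independently (no carries):
  2|4=6, 7|1=7, 5|0=5, 1|5=5, 4|4=4, 5|7=7, 6|2=6, 5|1=5, 7|5=7, 5|4=5, 5|3=7, 1|0=1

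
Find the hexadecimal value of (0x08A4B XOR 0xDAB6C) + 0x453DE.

First 0x08A4B XOR 0xDAB6C = 0xD2127.
Add column by column in base 16, right to left:
  7+E = 5 carry 1
  2+D+1 = 0 carry 1
  1+3+1 = 5
  2+5 = 7
  D+4 = 1 carry 1
  final carry 1

0x117505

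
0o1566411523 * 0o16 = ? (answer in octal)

Multiply each base-8 digit by 14, carrying:
  3×14 = 42 → write 2 carry 5
  2×14+5 = 33 → write 1 carry 4
  5×14+4 = 74 → write 2 carry 9
  1×14+9 = 23 → write 7 carry 2
  1×14+2 = 16 → write 0 carry 2
  4×14+2 = 58 → write 2 carry 7
  6×14+7 = 91 → write 3 carry 11
  6×14+11 = 95 → write 7 carry 11
  5×14+11 = 81 → write 1 carry 10
  1×14+10 = 24 → write 0 carry 3
  remaining carry: 3

0o30173207212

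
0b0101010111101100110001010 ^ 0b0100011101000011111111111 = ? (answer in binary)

XOR bit by bit (1 where the bits differ):
  0101010111101100110001010
^ 0100011101000011111111111
= 0001001010101111001110101

0b0001001010101111001110101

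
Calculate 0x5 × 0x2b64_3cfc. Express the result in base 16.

0xd8f530ec

Multiply each base-16 digit by 5, carrying:
  c×5 = 60 → write c carry 3
  f×5+3 = 78 → write e carry 4
  c×5+4 = 64 → write 0 carry 4
  3×5+4 = 19 → write 3 carry 1
  4×5+1 = 21 → write 5 carry 1
  6×5+1 = 31 → write f carry 1
  b×5+1 = 56 → write 8 carry 3
  2×5+3 = 13 → write d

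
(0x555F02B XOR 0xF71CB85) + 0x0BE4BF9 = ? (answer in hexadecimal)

0xAE287A7

First 0x555F02B XOR 0xF71CB85 = 0xA243BAE.
Add column by column in base 16, right to left:
  E+9 = 7 carry 1
  A+F+1 = A carry 1
  B+B+1 = 7 carry 1
  3+4+1 = 8
  4+E = 2 carry 1
  2+B+1 = E
  A+0 = A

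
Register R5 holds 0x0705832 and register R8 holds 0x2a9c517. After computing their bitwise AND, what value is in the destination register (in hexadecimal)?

0x0204012

AND each hex digit independently (no carries):
  0&2=0, 7&a=2, 0&9=0, 5&c=4, 8&5=0, 3&1=1, 2&7=2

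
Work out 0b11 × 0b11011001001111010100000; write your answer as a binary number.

0b1010001011101101111100000

Multiply each base-2 digit by 3, carrying:
  0×3 = 0 → write 0
  0×3 = 0 → write 0
  0×3 = 0 → write 0
  0×3 = 0 → write 0
  0×3 = 0 → write 0
  1×3 = 3 → write 1 carry 1
  0×3+1 = 1 → write 1
  1×3 = 3 → write 1 carry 1
  0×3+1 = 1 → write 1
  1×3 = 3 → write 1 carry 1
  1×3+1 = 4 → write 0 carry 2
  1×3+2 = 5 → write 1 carry 2
  1×3+2 = 5 → write 1 carry 2
  0×3+2 = 2 → write 0 carry 1
  0×3+1 = 1 → write 1
  1×3 = 3 → write 1 carry 1
  0×3+1 = 1 → write 1
  0×3 = 0 → write 0
  1×3 = 3 → write 1 carry 1
  1×3+1 = 4 → write 0 carry 2
  0×3+2 = 2 → write 0 carry 1
  1×3+1 = 4 → write 0 carry 2
  1×3+2 = 5 → write 1 carry 2
  remaining carry: 10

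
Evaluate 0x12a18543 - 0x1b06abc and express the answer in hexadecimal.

Subtract column by column in base 16:
  3-c → 7 (borrow)
  4-b-1 → 8 (borrow)
  5-a-1 → a (borrow)
  8-6-1 → 1
  1-0 → 1
  a-b → f (borrow)
  2-1-1 → 0
  1-0 → 1

0x10f11a87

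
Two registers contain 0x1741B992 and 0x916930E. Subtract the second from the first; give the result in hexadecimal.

Subtract column by column in base 16:
  2-E → 4 (borrow)
  9-0-1 → 8
  9-3 → 6
  B-9 → 2
  1-6 → B (borrow)
  4-1-1 → 2
  7-9 → E (borrow)
  1-0-1 → 0

0xE2B2684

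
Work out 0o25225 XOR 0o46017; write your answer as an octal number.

0o63232

XOR each oct digit independently (no carries):
  2^4=6, 5^6=3, 2^0=2, 2^1=3, 5^7=2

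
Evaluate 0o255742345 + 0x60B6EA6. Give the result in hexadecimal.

0x8C3338B

0o255742345 = 0x2B7C4E5 in hexadecimal.
Add column by column in base 16, right to left:
  5+6 = B
  E+A = 8 carry 1
  4+E+1 = 3 carry 1
  C+6+1 = 3 carry 1
  7+B+1 = 3 carry 1
  B+0+1 = C
  2+6 = 8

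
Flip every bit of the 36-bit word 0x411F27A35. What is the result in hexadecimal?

Each hex digit d becomes F−d:
  4→B, 1→E, 1→E, F→0, 2→D, 7→8, A→5, 3→C, 5→A

0xBEE0D85CA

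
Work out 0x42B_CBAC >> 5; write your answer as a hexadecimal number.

0x215E5D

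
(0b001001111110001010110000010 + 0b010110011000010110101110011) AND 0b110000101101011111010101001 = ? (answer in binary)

0b100000000100000001010100001

Add column by column in base 2, right to left:
  0+1 = 1
  1+1 = 0 carry 1
  0+0+1 = 1
  0+0 = 0
  0+1 = 1
  0+1 = 1
  0+1 = 1
  1+0 = 1
  1+1 = 0 carry 1
  0+0+1 = 1
  1+1 = 0 carry 1
  0+1+1 = 0 carry 1
  1+0+1 = 0 carry 1
  0+1+1 = 0 carry 1
  0+0+1 = 1
  0+0 = 0
  1+0 = 1
  1+0 = 1
  1+1 = 0 carry 1
  1+1+1 = 1 carry 1
  1+0+1 = 0 carry 1
  1+0+1 = 0 carry 1
  0+1+1 = 0 carry 1
  0+1+1 = 0 carry 1
  1+0+1 = 0 carry 1
  0+1+1 = 0 carry 1
  final carry 1
Sum = 0b100000010110100001011110101; now AND with 0b110000101101011111010101001:
  100000010110100001011110101
& 110000101101011111010101001
= 100000000100000001010100001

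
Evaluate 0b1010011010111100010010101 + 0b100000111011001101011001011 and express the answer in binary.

Add column by column in base 2, right to left:
  1+1 = 0 carry 1
  0+1+1 = 0 carry 1
  1+0+1 = 0 carry 1
  0+1+1 = 0 carry 1
  1+0+1 = 0 carry 1
  0+0+1 = 1
  0+1 = 1
  1+1 = 0 carry 1
  0+0+1 = 1
  0+1 = 1
  0+0 = 0
  1+1 = 0 carry 1
  1+1+1 = 1 carry 1
  1+0+1 = 0 carry 1
  1+0+1 = 0 carry 1
  0+1+1 = 0 carry 1
  1+1+1 = 1 carry 1
  0+0+1 = 1
  1+1 = 0 carry 1
  1+1+1 = 1 carry 1
  0+1+1 = 0 carry 1
  0+0+1 = 1
  1+0 = 1
  0+0 = 0
  1+0 = 1
  0+0 = 0
  0+1 = 1

0b101011010110001001101100000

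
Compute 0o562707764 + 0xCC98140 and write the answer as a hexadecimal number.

0x12951134

0o562707764 = 0x5CB8FF4 in hexadecimal.
Add column by column in base 16, right to left:
  4+0 = 4
  F+4 = 3 carry 1
  F+1+1 = 1 carry 1
  8+8+1 = 1 carry 1
  B+9+1 = 5 carry 1
  C+C+1 = 9 carry 1
  5+C+1 = 2 carry 1
  final carry 1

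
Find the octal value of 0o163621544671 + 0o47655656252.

0o233477423143

Add column by column in base 8, right to left:
  1+2 = 3
  7+5 = 4 carry 1
  6+2+1 = 1 carry 1
  4+6+1 = 3 carry 1
  4+5+1 = 2 carry 1
  5+6+1 = 4 carry 1
  1+5+1 = 7
  2+5 = 7
  6+6 = 4 carry 1
  3+7+1 = 3 carry 1
  6+4+1 = 3 carry 1
  1+0+1 = 2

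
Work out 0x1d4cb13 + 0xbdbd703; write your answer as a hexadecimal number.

Add column by column in base 16, right to left:
  3+3 = 6
  1+0 = 1
  b+7 = 2 carry 1
  c+d+1 = a carry 1
  4+b+1 = 0 carry 1
  d+d+1 = b carry 1
  1+b+1 = d

0xdb0a216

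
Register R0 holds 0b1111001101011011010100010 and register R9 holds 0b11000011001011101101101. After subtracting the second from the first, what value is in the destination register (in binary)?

Subtract column by column in base 2:
  0-1 → 1 (borrow)
  1-0-1 → 0
  0-1 → 1 (borrow)
  0-1-1 → 0 (borrow)
  0-0-1 → 1 (borrow)
  1-1-1 → 1 (borrow)
  0-1-1 → 0 (borrow)
  1-0-1 → 0
  0-1 → 1 (borrow)
  1-1-1 → 1 (borrow)
  1-1-1 → 1 (borrow)
  0-0-1 → 1 (borrow)
  1-1-1 → 1 (borrow)
  1-0-1 → 0
  0-0 → 0
  1-1 → 0
  0-1 → 1 (borrow)
  1-0-1 → 0
  1-0 → 1
  0-0 → 0
  0-0 → 0
  1-1 → 0
  1-1 → 0
  1-0 → 1
  1-0 → 1

0b1100001010001111100110101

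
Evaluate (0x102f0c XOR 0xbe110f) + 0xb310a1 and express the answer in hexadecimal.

First 0x102f0c XOR 0xbe110f = 0xae3e03.
Add column by column in base 16, right to left:
  3+1 = 4
  0+a = a
  e+0 = e
  3+1 = 4
  e+3 = 1 carry 1
  a+b+1 = 6 carry 1
  final carry 1

0x1614ea4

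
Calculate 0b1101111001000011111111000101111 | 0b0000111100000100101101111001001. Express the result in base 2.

0b1101111101000111111111111101111

OR bit by bit (1 where either bit is 1):
  1101111001000011111111000101111
| 0000111100000100101101111001001
= 1101111101000111111111111101111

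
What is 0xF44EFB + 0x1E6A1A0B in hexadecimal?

0x1F5E6906

Add column by column in base 16, right to left:
  B+B = 6 carry 1
  F+0+1 = 0 carry 1
  E+A+1 = 9 carry 1
  4+1+1 = 6
  4+A = E
  F+6 = 5 carry 1
  0+E+1 = F
  0+1 = 1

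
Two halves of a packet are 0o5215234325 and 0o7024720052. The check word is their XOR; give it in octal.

XOR each oct digit independently (no carries):
  5^7=2, 2^0=2, 1^2=3, 5^4=1, 2^7=5, 3^2=1, 4^0=4, 3^0=3, 2^5=7, 5^2=7

0o2231514377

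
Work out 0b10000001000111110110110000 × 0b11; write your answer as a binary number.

Multiply each base-2 digit by 3, carrying:
  0×3 = 0 → write 0
  0×3 = 0 → write 0
  0×3 = 0 → write 0
  0×3 = 0 → write 0
  1×3 = 3 → write 1 carry 1
  1×3+1 = 4 → write 0 carry 2
  0×3+2 = 2 → write 0 carry 1
  1×3+1 = 4 → write 0 carry 2
  1×3+2 = 5 → write 1 carry 2
  0×3+2 = 2 → write 0 carry 1
  1×3+1 = 4 → write 0 carry 2
  1×3+2 = 5 → write 1 carry 2
  1×3+2 = 5 → write 1 carry 2
  1×3+2 = 5 → write 1 carry 2
  1×3+2 = 5 → write 1 carry 2
  0×3+2 = 2 → write 0 carry 1
  0×3+1 = 1 → write 1
  0×3 = 0 → write 0
  1×3 = 3 → write 1 carry 1
  0×3+1 = 1 → write 1
  0×3 = 0 → write 0
  0×3 = 0 → write 0
  0×3 = 0 → write 0
  0×3 = 0 → write 0
  0×3 = 0 → write 0
  1×3 = 3 → write 1 carry 1
  remaining carry: 1

0b110000011010111100100010000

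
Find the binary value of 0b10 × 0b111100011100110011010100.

0b1111000111001100110101000

Multiply each base-2 digit by 2, carrying:
  0×2 = 0 → write 0
  0×2 = 0 → write 0
  1×2 = 2 → write 0 carry 1
  0×2+1 = 1 → write 1
  1×2 = 2 → write 0 carry 1
  0×2+1 = 1 → write 1
  1×2 = 2 → write 0 carry 1
  1×2+1 = 3 → write 1 carry 1
  0×2+1 = 1 → write 1
  0×2 = 0 → write 0
  1×2 = 2 → write 0 carry 1
  1×2+1 = 3 → write 1 carry 1
  0×2+1 = 1 → write 1
  0×2 = 0 → write 0
  1×2 = 2 → write 0 carry 1
  1×2+1 = 3 → write 1 carry 1
  1×2+1 = 3 → write 1 carry 1
  0×2+1 = 1 → write 1
  0×2 = 0 → write 0
  0×2 = 0 → write 0
  1×2 = 2 → write 0 carry 1
  1×2+1 = 3 → write 1 carry 1
  1×2+1 = 3 → write 1 carry 1
  1×2+1 = 3 → write 1 carry 1
  remaining carry: 1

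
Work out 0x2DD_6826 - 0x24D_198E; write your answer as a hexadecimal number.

0x904E98

Subtract column by column in base 16:
  6-E → 8 (borrow)
  2-8-1 → 9 (borrow)
  8-9-1 → E (borrow)
  6-1-1 → 4
  D-D → 0
  D-4 → 9
  2-2 → 0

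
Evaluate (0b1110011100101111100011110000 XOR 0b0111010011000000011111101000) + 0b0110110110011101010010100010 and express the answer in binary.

First 0b1110011100101111100011110000 XOR 0b0111010011000000011111101000 = 0b1001001111101111111100011000.
Add column by column in base 2, right to left:
  0+0 = 0
  0+1 = 1
  0+0 = 0
  1+0 = 1
  1+0 = 1
  0+1 = 1
  0+0 = 0
  0+1 = 1
  1+0 = 1
  1+0 = 1
  1+1 = 0 carry 1
  1+0+1 = 0 carry 1
  1+1+1 = 1 carry 1
  1+0+1 = 0 carry 1
  1+1+1 = 1 carry 1
  1+1+1 = 1 carry 1
  0+1+1 = 0 carry 1
  1+0+1 = 0 carry 1
  1+0+1 = 0 carry 1
  1+1+1 = 1 carry 1
  1+1+1 = 1 carry 1
  1+0+1 = 0 carry 1
  0+1+1 = 0 carry 1
  0+1+1 = 0 carry 1
  1+0+1 = 0 carry 1
  0+1+1 = 0 carry 1
  0+1+1 = 0 carry 1
  1+0+1 = 0 carry 1
  final carry 1

0b10000000110001101001110111010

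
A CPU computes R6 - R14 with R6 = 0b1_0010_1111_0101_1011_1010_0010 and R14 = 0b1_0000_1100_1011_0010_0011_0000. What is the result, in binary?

Subtract column by column in base 2:
  0-0 → 0
  1-0 → 1
  0-0 → 0
  0-0 → 0
  0-1 → 1 (borrow)
  1-1-1 → 1 (borrow)
  0-0-1 → 1 (borrow)
  1-0-1 → 0
  1-0 → 1
  1-1 → 0
  0-0 → 0
  1-0 → 1
  1-1 → 0
  0-1 → 1 (borrow)
  1-0-1 → 0
  0-1 → 1 (borrow)
  1-0-1 → 0
  1-0 → 1
  1-1 → 0
  1-1 → 0
  0-0 → 0
  1-0 → 1
  0-0 → 0
  0-0 → 0
  1-1 → 0

0b1000101010100101110010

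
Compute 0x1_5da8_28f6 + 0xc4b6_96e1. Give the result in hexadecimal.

0x2225ebfd7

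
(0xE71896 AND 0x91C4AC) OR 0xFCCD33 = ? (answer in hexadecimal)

0xE71896 AND 0x91C4AC = 0x810084.
Then OR with 0xFCCD33.

0xFDCDB7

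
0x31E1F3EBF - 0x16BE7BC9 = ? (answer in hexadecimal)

Subtract column by column in base 16:
  F-9 → 6
  B-C → F (borrow)
  E-B-1 → 2
  3-7 → C (borrow)
  F-E-1 → 0
  1-B → 6 (borrow)
  E-6-1 → 7
  1-1 → 0
  3-0 → 3

0x30760C2F6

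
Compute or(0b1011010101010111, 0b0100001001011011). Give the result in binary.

0b1111011101011111

OR bit by bit (1 where either bit is 1):
  1011010101010111
| 0100001001011011
= 1111011101011111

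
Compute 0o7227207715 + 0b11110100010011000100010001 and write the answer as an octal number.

0o7613440336

0b11110100010011000100010001 = 0o364230421 in octal.
Add column by column in base 8, right to left:
  5+1 = 6
  1+2 = 3
  7+4 = 3 carry 1
  7+0+1 = 0 carry 1
  0+3+1 = 4
  2+2 = 4
  7+4 = 3 carry 1
  2+6+1 = 1 carry 1
  2+3+1 = 6
  7+0 = 7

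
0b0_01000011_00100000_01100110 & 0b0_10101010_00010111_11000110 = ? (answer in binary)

0b0000000100000000001000110

AND bit by bit (1 only where both bits are 1):
  0010000110010000001100110
& 0101010100001011111000110
= 0000000100000000001000110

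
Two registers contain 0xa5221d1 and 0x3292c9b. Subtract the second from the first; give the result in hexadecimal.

Subtract column by column in base 16:
  1-b → 6 (borrow)
  d-9-1 → 3
  1-c → 5 (borrow)
  2-2-1 → f (borrow)
  2-9-1 → 8 (borrow)
  5-2-1 → 2
  a-3 → 7

0x728f536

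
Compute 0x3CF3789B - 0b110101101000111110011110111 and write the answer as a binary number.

0b110110001111101111101110100100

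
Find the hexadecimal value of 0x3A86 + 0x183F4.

0x1BE7A

Add column by column in base 16, right to left:
  6+4 = A
  8+F = 7 carry 1
  A+3+1 = E
  3+8 = B
  0+1 = 1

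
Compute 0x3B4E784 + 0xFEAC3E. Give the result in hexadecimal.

0x4B393C2

Add column by column in base 16, right to left:
  4+E = 2 carry 1
  8+3+1 = C
  7+C = 3 carry 1
  E+A+1 = 9 carry 1
  4+E+1 = 3 carry 1
  B+F+1 = B carry 1
  3+0+1 = 4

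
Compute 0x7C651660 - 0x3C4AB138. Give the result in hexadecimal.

Subtract column by column in base 16:
  0-8 → 8 (borrow)
  6-3-1 → 2
  6-1 → 5
  1-B → 6 (borrow)
  5-A-1 → A (borrow)
  6-4-1 → 1
  C-C → 0
  7-3 → 4

0x401A6528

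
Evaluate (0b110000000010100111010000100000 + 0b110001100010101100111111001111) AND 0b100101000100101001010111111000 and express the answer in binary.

Add column by column in base 2, right to left:
  0+1 = 1
  0+1 = 1
  0+1 = 1
  0+1 = 1
  0+0 = 0
  1+0 = 1
  0+1 = 1
  0+1 = 1
  0+1 = 1
  0+1 = 1
  1+1 = 0 carry 1
  0+1+1 = 0 carry 1
  1+0+1 = 0 carry 1
  1+0+1 = 0 carry 1
  1+1+1 = 1 carry 1
  0+1+1 = 0 carry 1
  0+0+1 = 1
  1+1 = 0 carry 1
  0+0+1 = 1
  1+1 = 0 carry 1
  0+0+1 = 1
  0+0 = 0
  0+0 = 0
  0+1 = 1
  0+1 = 1
  0+0 = 0
  0+0 = 0
  0+0 = 0
  1+1 = 0 carry 1
  1+1+1 = 1 carry 1
  final carry 1
Sum = 0b1100001100101010100001111101111; now AND with 0b100101000100101001010111111000:
  1100001100101010100001111101111
& 0100101000100101001010111111000
= 0100001000100000000000111101000

0b100001000100000000000111101000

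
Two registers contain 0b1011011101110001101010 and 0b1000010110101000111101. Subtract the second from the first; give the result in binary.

Subtract column by column in base 2:
  0-1 → 1 (borrow)
  1-0-1 → 0
  0-1 → 1 (borrow)
  1-1-1 → 1 (borrow)
  0-1-1 → 0 (borrow)
  1-1-1 → 1 (borrow)
  1-0-1 → 0
  0-0 → 0
  0-0 → 0
  0-1 → 1 (borrow)
  1-0-1 → 0
  1-1 → 0
  1-0 → 1
  0-1 → 1 (borrow)
  1-1-1 → 1 (borrow)
  1-0-1 → 0
  1-1 → 0
  0-0 → 0
  1-0 → 1
  1-0 → 1
  0-0 → 0
  1-1 → 0

0b11000111001000101101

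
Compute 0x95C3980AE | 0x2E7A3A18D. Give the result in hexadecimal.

0xBFFBBA1AF

OR each hex digit independently (no carries):
  9|2=B, 5|E=F, C|7=F, 3|A=B, 9|3=B, 8|A=A, 0|1=1, A|8=A, E|D=F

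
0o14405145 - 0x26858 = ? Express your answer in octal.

0x26858 = 0o464130 in octal.
Subtract column by column in base 8:
  5-0 → 5
  4-3 → 1
  1-1 → 0
  5-4 → 1
  0-6 → 2 (borrow)
  4-4-1 → 7 (borrow)
  4-0-1 → 3
  1-0 → 1

0o13721015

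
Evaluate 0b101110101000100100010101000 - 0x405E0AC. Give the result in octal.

0b101110101000100100010101000 = 0o565044250 in octal.
0x405E0AC = 0o401360254 in octal.
Subtract column by column in base 8:
  0-4 → 4 (borrow)
  5-5-1 → 7 (borrow)
  2-2-1 → 7 (borrow)
  4-0-1 → 3
  4-6 → 6 (borrow)
  0-3-1 → 4 (borrow)
  5-1-1 → 3
  6-0 → 6
  5-4 → 1

0o163463774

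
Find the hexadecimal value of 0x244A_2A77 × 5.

Multiply each base-16 digit by 5, carrying:
  7×5 = 35 → write 3 carry 2
  7×5+2 = 37 → write 5 carry 2
  A×5+2 = 52 → write 4 carry 3
  2×5+3 = 13 → write D
  A×5 = 50 → write 2 carry 3
  4×5+3 = 23 → write 7 carry 1
  4×5+1 = 21 → write 5 carry 1
  2×5+1 = 11 → write B

0xB572D453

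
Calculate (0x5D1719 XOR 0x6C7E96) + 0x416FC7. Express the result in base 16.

0x72D956

First 0x5D1719 XOR 0x6C7E96 = 0x31698F.
Add column by column in base 16, right to left:
  F+7 = 6 carry 1
  8+C+1 = 5 carry 1
  9+F+1 = 9 carry 1
  6+6+1 = D
  1+1 = 2
  3+4 = 7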